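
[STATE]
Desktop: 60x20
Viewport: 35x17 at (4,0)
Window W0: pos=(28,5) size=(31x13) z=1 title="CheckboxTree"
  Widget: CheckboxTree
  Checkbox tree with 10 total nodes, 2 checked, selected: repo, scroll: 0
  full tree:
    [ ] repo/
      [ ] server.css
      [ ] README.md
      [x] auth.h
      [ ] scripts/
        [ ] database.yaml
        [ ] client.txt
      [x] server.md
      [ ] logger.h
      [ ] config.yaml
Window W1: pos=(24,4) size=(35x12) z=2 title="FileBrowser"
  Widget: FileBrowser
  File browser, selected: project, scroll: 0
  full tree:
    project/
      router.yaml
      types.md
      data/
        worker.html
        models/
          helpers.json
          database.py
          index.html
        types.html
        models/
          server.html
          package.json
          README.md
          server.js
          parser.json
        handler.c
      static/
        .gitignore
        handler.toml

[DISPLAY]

                                   
                                   
                                   
                                   
                    ┏━━━━━━━━━━━━━━
                    ┃ FileBrowser  
                    ┠──────────────
                    ┃> [-] project/
                    ┃    router.yam
                    ┃    types.md  
                    ┃    [+] data/ 
                    ┃    [+] static
                    ┃              
                    ┃              
                    ┃              
                    ┗━━━━━━━━━━━━━━
                        ┃   [ ] log


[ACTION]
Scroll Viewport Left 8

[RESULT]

                                   
                                   
                                   
                                   
                        ┏━━━━━━━━━━
                        ┃ FileBrows
                        ┠──────────
                        ┃> [-] proj
                        ┃    router
                        ┃    types.
                        ┃    [+] da
                        ┃    [+] st
                        ┃          
                        ┃          
                        ┃          
                        ┗━━━━━━━━━━
                            ┃   [ ]


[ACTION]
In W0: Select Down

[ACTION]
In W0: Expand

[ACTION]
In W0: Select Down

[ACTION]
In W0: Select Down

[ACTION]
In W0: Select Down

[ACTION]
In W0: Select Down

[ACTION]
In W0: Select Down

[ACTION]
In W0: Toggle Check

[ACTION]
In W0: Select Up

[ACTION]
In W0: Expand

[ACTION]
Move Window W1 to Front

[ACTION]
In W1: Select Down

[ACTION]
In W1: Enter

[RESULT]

                                   
                                   
                                   
                                   
                        ┏━━━━━━━━━━
                        ┃ FileBrows
                        ┠──────────
                        ┃  [-] proj
                        ┃  > router
                        ┃    types.
                        ┃    [+] da
                        ┃    [+] st
                        ┃          
                        ┃          
                        ┃          
                        ┗━━━━━━━━━━
                            ┃   [ ]


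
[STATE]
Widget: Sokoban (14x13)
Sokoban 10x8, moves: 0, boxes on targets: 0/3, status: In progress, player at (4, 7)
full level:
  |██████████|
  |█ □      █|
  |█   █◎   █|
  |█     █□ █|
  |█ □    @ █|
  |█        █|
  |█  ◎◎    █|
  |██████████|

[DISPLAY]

██████████    
█ □      █    
█   █◎   █    
█     █□ █    
█ □    @ █    
█        █    
█  ◎◎    █    
██████████    
Moves: 0  0/3 
              
              
              
              


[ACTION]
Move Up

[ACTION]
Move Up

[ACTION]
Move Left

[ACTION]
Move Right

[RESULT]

██████████    
█ □    □ █    
█   █◎ @ █    
█     █  █    
█ □      █    
█        █    
█  ◎◎    █    
██████████    
Moves: 4  0/3 
              
              
              
              


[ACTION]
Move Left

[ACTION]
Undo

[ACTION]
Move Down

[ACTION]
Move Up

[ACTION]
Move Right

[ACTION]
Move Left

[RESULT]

██████████    
█ □    □ █    
█   █◎ @ █    
█     █  █    
█ □      █    
█        █    
█  ◎◎    █    
██████████    
Moves: 8  0/3 
              
              
              
              


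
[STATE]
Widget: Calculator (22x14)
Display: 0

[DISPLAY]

                     0
┌───┬───┬───┬───┐     
│ 7 │ 8 │ 9 │ ÷ │     
├───┼───┼───┼───┤     
│ 4 │ 5 │ 6 │ × │     
├───┼───┼───┼───┤     
│ 1 │ 2 │ 3 │ - │     
├───┼───┼───┼───┤     
│ 0 │ . │ = │ + │     
├───┼───┼───┼───┤     
│ C │ MC│ MR│ M+│     
└───┴───┴───┴───┘     
                      
                      


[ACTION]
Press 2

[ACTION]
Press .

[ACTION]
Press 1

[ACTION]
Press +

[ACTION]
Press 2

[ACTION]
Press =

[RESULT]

                   4.1
┌───┬───┬───┬───┐     
│ 7 │ 8 │ 9 │ ÷ │     
├───┼───┼───┼───┤     
│ 4 │ 5 │ 6 │ × │     
├───┼───┼───┼───┤     
│ 1 │ 2 │ 3 │ - │     
├───┼───┼───┼───┤     
│ 0 │ . │ = │ + │     
├───┼───┼───┼───┤     
│ C │ MC│ MR│ M+│     
└───┴───┴───┴───┘     
                      
                      


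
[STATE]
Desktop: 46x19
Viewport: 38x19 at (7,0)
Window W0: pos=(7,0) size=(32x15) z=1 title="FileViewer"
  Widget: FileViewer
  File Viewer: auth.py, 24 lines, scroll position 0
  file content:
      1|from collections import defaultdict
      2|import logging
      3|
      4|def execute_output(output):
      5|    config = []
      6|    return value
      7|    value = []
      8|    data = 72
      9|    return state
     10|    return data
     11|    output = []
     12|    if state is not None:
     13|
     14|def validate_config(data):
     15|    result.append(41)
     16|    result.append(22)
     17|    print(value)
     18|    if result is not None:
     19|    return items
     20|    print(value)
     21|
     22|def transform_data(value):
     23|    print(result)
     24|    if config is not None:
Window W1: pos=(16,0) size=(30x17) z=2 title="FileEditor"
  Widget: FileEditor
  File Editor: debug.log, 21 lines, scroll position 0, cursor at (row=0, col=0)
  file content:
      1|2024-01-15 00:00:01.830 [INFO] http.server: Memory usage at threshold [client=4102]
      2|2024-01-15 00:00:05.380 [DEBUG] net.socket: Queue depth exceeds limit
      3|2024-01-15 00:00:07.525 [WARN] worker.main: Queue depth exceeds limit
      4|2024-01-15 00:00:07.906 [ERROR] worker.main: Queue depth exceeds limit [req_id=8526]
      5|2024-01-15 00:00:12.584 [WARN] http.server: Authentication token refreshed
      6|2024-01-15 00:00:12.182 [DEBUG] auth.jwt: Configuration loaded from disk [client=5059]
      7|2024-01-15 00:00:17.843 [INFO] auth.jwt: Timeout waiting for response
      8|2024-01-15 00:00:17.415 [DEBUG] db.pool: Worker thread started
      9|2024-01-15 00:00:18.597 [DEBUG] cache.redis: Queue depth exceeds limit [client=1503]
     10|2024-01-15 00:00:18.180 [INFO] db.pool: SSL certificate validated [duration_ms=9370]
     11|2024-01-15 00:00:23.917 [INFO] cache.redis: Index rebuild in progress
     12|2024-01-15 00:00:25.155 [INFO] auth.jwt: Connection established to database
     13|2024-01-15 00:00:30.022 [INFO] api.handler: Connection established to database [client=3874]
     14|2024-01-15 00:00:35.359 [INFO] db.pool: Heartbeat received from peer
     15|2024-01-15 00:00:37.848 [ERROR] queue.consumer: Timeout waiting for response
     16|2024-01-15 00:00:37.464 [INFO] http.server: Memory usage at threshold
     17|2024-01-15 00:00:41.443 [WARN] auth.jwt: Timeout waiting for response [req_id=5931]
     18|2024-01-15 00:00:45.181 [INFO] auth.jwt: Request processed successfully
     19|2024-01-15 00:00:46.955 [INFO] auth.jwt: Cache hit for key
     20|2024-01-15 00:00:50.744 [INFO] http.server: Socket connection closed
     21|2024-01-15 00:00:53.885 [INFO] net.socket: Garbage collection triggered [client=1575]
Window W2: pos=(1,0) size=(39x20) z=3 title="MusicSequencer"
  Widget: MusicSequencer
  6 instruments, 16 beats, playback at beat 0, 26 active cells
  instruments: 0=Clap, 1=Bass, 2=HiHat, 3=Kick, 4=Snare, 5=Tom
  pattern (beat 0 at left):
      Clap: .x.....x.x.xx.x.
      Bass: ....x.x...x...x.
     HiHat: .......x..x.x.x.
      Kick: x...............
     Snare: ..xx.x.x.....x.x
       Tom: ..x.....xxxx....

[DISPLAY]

━━━━━━━━━━━━━━━━━━━━━━━━━━━━━━━━┓━━━━━
cSequencer                      ┃     
────────────────────────────────┨─────
 ▼123456789012345               ┃ [IN▲
p·█·····█·█·██·█·               ┃ [DE█
s····█·█···█···█·               ┃ [WA░
t·······█··█·█·█·               ┃ [ER░
k█···············               ┃ [WA░
e··██·█·█·····█·█               ┃ [DE░
m··█·····████····               ┃ [IN░
                                ┃ [DE░
                                ┃ [DE░
                                ┃ [IN░
                                ┃ [IN░
                                ┃ [IN░
                                ┃ [IN▼
                                ┃━━━━━
                                ┃     
                                ┃     


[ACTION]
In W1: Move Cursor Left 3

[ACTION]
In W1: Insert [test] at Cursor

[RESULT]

━━━━━━━━━━━━━━━━━━━━━━━━━━━━━━━━┓━━━━━
cSequencer                      ┃     
────────────────────────────────┨─────
 ▼123456789012345               ┃.830▲
p·█·····█·█·██·█·               ┃ [DE█
s····█·█···█···█·               ┃ [WA░
t·······█··█·█·█·               ┃ [ER░
k█···············               ┃ [WA░
e··██·█·█·····█·█               ┃ [DE░
m··█·····████····               ┃ [IN░
                                ┃ [DE░
                                ┃ [DE░
                                ┃ [IN░
                                ┃ [IN░
                                ┃ [IN░
                                ┃ [IN▼
                                ┃━━━━━
                                ┃     
                                ┃     


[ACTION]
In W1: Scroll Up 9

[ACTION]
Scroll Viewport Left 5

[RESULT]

━━━━━━━━━━━━━━━━━━━━━━━━━━━━━━━━━━━━━┓
 MusicSequencer                      ┃
─────────────────────────────────────┨
      ▼123456789012345               ┃
  Clap·█·····█·█·██·█·               ┃
  Bass····█·█···█···█·               ┃
 HiHat·······█··█·█·█·               ┃
  Kick█···············               ┃
 Snare··██·█·█·····█·█               ┃
   Tom··█·····████····               ┃
                                     ┃
                                     ┃
                                     ┃
                                     ┃
                                     ┃
                                     ┃
                                     ┃
                                     ┃
                                     ┃


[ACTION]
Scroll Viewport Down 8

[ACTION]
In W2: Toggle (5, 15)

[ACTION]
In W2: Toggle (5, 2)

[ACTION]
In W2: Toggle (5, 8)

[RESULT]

━━━━━━━━━━━━━━━━━━━━━━━━━━━━━━━━━━━━━┓
 MusicSequencer                      ┃
─────────────────────────────────────┨
      ▼123456789012345               ┃
  Clap·█·····█·█·██·█·               ┃
  Bass····█·█···█···█·               ┃
 HiHat·······█··█·█·█·               ┃
  Kick█···············               ┃
 Snare··██·█·█·····█·█               ┃
   Tom·········███···█               ┃
                                     ┃
                                     ┃
                                     ┃
                                     ┃
                                     ┃
                                     ┃
                                     ┃
                                     ┃
                                     ┃


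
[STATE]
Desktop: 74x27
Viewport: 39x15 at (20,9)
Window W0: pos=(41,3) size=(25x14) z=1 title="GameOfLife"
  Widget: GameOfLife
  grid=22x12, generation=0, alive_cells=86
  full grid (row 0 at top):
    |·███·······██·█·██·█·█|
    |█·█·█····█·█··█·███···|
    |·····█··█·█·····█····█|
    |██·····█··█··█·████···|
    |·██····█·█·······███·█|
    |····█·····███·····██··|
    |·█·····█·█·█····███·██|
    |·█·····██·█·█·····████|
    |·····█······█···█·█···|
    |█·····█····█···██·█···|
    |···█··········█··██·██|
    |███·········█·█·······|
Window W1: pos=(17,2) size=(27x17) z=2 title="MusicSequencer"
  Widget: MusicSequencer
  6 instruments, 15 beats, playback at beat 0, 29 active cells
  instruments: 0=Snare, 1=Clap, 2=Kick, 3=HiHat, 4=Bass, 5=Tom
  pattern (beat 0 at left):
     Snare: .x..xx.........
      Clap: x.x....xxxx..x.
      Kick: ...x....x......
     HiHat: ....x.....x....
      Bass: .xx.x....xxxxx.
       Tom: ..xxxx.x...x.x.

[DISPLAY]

iHat····█·····█····    ┃·····█··█··█·██
Bass·██·█····█████·    ┃█····█·█·······
 Tom··████·█···█·█·    ┃··█·····███····
                       ┃·····█·█·█····█
                       ┃·····██·█·█····
                       ┃···█······█···█
                       ┃····█····█···██
                       ┃━━━━━━━━━━━━━━━
                       ┃               
━━━━━━━━━━━━━━━━━━━━━━━┛               
                                       
                                       
                                       
                                       
                                       


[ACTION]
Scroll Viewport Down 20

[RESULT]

                       ┃·····█·█·█····█
                       ┃·····██·█·█····
                       ┃···█······█···█
                       ┃····█····█···██
                       ┃━━━━━━━━━━━━━━━
                       ┃               
━━━━━━━━━━━━━━━━━━━━━━━┛               
                                       
                                       
                                       
                                       
                                       
                                       
                                       
                                       


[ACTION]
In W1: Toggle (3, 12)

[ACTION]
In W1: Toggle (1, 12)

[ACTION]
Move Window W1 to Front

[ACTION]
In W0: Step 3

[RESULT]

                       ┃······██··█···█
                       ┃····████·██···█
                       ┃·······█·██···█
                       ┃··········███··
                       ┃━━━━━━━━━━━━━━━
                       ┃               
━━━━━━━━━━━━━━━━━━━━━━━┛               
                                       
                                       
                                       
                                       
                                       
                                       
                                       
                                       


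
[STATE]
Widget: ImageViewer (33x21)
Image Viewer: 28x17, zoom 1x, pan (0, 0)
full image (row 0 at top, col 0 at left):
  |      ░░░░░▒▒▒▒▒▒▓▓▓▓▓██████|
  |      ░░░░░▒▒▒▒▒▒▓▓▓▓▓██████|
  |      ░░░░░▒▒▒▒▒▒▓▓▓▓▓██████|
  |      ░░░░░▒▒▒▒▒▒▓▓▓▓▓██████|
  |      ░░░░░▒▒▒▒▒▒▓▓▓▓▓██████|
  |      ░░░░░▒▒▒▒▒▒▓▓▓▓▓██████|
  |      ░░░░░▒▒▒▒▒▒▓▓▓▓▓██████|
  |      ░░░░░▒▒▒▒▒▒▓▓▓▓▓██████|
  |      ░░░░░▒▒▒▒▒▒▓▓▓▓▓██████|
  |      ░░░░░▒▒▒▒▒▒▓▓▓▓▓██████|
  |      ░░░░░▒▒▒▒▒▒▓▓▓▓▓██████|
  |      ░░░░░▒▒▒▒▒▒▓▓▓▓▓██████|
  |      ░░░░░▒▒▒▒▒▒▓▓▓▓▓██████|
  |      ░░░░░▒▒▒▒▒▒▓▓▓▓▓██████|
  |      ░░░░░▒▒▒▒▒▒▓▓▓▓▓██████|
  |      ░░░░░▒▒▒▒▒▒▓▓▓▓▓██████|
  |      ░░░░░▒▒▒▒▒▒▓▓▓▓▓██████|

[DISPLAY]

      ░░░░░▒▒▒▒▒▒▓▓▓▓▓██████     
      ░░░░░▒▒▒▒▒▒▓▓▓▓▓██████     
      ░░░░░▒▒▒▒▒▒▓▓▓▓▓██████     
      ░░░░░▒▒▒▒▒▒▓▓▓▓▓██████     
      ░░░░░▒▒▒▒▒▒▓▓▓▓▓██████     
      ░░░░░▒▒▒▒▒▒▓▓▓▓▓██████     
      ░░░░░▒▒▒▒▒▒▓▓▓▓▓██████     
      ░░░░░▒▒▒▒▒▒▓▓▓▓▓██████     
      ░░░░░▒▒▒▒▒▒▓▓▓▓▓██████     
      ░░░░░▒▒▒▒▒▒▓▓▓▓▓██████     
      ░░░░░▒▒▒▒▒▒▓▓▓▓▓██████     
      ░░░░░▒▒▒▒▒▒▓▓▓▓▓██████     
      ░░░░░▒▒▒▒▒▒▓▓▓▓▓██████     
      ░░░░░▒▒▒▒▒▒▓▓▓▓▓██████     
      ░░░░░▒▒▒▒▒▒▓▓▓▓▓██████     
      ░░░░░▒▒▒▒▒▒▓▓▓▓▓██████     
      ░░░░░▒▒▒▒▒▒▓▓▓▓▓██████     
                                 
                                 
                                 
                                 


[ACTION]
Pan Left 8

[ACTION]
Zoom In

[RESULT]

            ░░░░░░░░░░▒▒▒▒▒▒▒▒▒▒▒
            ░░░░░░░░░░▒▒▒▒▒▒▒▒▒▒▒
            ░░░░░░░░░░▒▒▒▒▒▒▒▒▒▒▒
            ░░░░░░░░░░▒▒▒▒▒▒▒▒▒▒▒
            ░░░░░░░░░░▒▒▒▒▒▒▒▒▒▒▒
            ░░░░░░░░░░▒▒▒▒▒▒▒▒▒▒▒
            ░░░░░░░░░░▒▒▒▒▒▒▒▒▒▒▒
            ░░░░░░░░░░▒▒▒▒▒▒▒▒▒▒▒
            ░░░░░░░░░░▒▒▒▒▒▒▒▒▒▒▒
            ░░░░░░░░░░▒▒▒▒▒▒▒▒▒▒▒
            ░░░░░░░░░░▒▒▒▒▒▒▒▒▒▒▒
            ░░░░░░░░░░▒▒▒▒▒▒▒▒▒▒▒
            ░░░░░░░░░░▒▒▒▒▒▒▒▒▒▒▒
            ░░░░░░░░░░▒▒▒▒▒▒▒▒▒▒▒
            ░░░░░░░░░░▒▒▒▒▒▒▒▒▒▒▒
            ░░░░░░░░░░▒▒▒▒▒▒▒▒▒▒▒
            ░░░░░░░░░░▒▒▒▒▒▒▒▒▒▒▒
            ░░░░░░░░░░▒▒▒▒▒▒▒▒▒▒▒
            ░░░░░░░░░░▒▒▒▒▒▒▒▒▒▒▒
            ░░░░░░░░░░▒▒▒▒▒▒▒▒▒▒▒
            ░░░░░░░░░░▒▒▒▒▒▒▒▒▒▒▒


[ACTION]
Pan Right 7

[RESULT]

     ░░░░░░░░░░▒▒▒▒▒▒▒▒▒▒▒▒▓▓▓▓▓▓
     ░░░░░░░░░░▒▒▒▒▒▒▒▒▒▒▒▒▓▓▓▓▓▓
     ░░░░░░░░░░▒▒▒▒▒▒▒▒▒▒▒▒▓▓▓▓▓▓
     ░░░░░░░░░░▒▒▒▒▒▒▒▒▒▒▒▒▓▓▓▓▓▓
     ░░░░░░░░░░▒▒▒▒▒▒▒▒▒▒▒▒▓▓▓▓▓▓
     ░░░░░░░░░░▒▒▒▒▒▒▒▒▒▒▒▒▓▓▓▓▓▓
     ░░░░░░░░░░▒▒▒▒▒▒▒▒▒▒▒▒▓▓▓▓▓▓
     ░░░░░░░░░░▒▒▒▒▒▒▒▒▒▒▒▒▓▓▓▓▓▓
     ░░░░░░░░░░▒▒▒▒▒▒▒▒▒▒▒▒▓▓▓▓▓▓
     ░░░░░░░░░░▒▒▒▒▒▒▒▒▒▒▒▒▓▓▓▓▓▓
     ░░░░░░░░░░▒▒▒▒▒▒▒▒▒▒▒▒▓▓▓▓▓▓
     ░░░░░░░░░░▒▒▒▒▒▒▒▒▒▒▒▒▓▓▓▓▓▓
     ░░░░░░░░░░▒▒▒▒▒▒▒▒▒▒▒▒▓▓▓▓▓▓
     ░░░░░░░░░░▒▒▒▒▒▒▒▒▒▒▒▒▓▓▓▓▓▓
     ░░░░░░░░░░▒▒▒▒▒▒▒▒▒▒▒▒▓▓▓▓▓▓
     ░░░░░░░░░░▒▒▒▒▒▒▒▒▒▒▒▒▓▓▓▓▓▓
     ░░░░░░░░░░▒▒▒▒▒▒▒▒▒▒▒▒▓▓▓▓▓▓
     ░░░░░░░░░░▒▒▒▒▒▒▒▒▒▒▒▒▓▓▓▓▓▓
     ░░░░░░░░░░▒▒▒▒▒▒▒▒▒▒▒▒▓▓▓▓▓▓
     ░░░░░░░░░░▒▒▒▒▒▒▒▒▒▒▒▒▓▓▓▓▓▓
     ░░░░░░░░░░▒▒▒▒▒▒▒▒▒▒▒▒▓▓▓▓▓▓


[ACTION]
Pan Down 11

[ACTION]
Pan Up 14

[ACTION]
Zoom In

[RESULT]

           ░░░░░░░░░░░░░░░▒▒▒▒▒▒▒
           ░░░░░░░░░░░░░░░▒▒▒▒▒▒▒
           ░░░░░░░░░░░░░░░▒▒▒▒▒▒▒
           ░░░░░░░░░░░░░░░▒▒▒▒▒▒▒
           ░░░░░░░░░░░░░░░▒▒▒▒▒▒▒
           ░░░░░░░░░░░░░░░▒▒▒▒▒▒▒
           ░░░░░░░░░░░░░░░▒▒▒▒▒▒▒
           ░░░░░░░░░░░░░░░▒▒▒▒▒▒▒
           ░░░░░░░░░░░░░░░▒▒▒▒▒▒▒
           ░░░░░░░░░░░░░░░▒▒▒▒▒▒▒
           ░░░░░░░░░░░░░░░▒▒▒▒▒▒▒
           ░░░░░░░░░░░░░░░▒▒▒▒▒▒▒
           ░░░░░░░░░░░░░░░▒▒▒▒▒▒▒
           ░░░░░░░░░░░░░░░▒▒▒▒▒▒▒
           ░░░░░░░░░░░░░░░▒▒▒▒▒▒▒
           ░░░░░░░░░░░░░░░▒▒▒▒▒▒▒
           ░░░░░░░░░░░░░░░▒▒▒▒▒▒▒
           ░░░░░░░░░░░░░░░▒▒▒▒▒▒▒
           ░░░░░░░░░░░░░░░▒▒▒▒▒▒▒
           ░░░░░░░░░░░░░░░▒▒▒▒▒▒▒
           ░░░░░░░░░░░░░░░▒▒▒▒▒▒▒


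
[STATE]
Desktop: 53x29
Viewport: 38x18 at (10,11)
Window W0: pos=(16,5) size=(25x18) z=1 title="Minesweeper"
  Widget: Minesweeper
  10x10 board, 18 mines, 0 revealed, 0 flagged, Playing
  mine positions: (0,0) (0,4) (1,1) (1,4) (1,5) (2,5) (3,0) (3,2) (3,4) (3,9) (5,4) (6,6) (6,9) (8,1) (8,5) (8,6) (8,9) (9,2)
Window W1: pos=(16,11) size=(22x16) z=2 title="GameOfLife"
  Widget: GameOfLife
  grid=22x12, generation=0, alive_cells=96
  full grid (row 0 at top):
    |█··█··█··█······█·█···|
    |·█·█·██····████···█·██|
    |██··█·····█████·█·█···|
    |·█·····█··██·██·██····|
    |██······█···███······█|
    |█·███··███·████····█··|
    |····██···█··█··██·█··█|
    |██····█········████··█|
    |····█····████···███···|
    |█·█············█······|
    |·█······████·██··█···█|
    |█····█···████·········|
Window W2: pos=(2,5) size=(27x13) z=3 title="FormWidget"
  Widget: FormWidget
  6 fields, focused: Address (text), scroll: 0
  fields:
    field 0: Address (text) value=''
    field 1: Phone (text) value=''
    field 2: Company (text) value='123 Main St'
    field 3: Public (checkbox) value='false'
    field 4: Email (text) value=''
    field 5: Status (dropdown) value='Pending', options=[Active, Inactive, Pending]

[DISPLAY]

c:     [ ]        ┃━━━━━━━━┓  ┃       
:      [         ]┃        ┃  ┃       
s:     [Pending ▼]┃────────┨  ┃       
                  ┃        ┃  ┃       
                  ┃···█·█··┃  ┃       
                  ┃██···█·█┃  ┃       
━━━━━━━━━━━━━━━━━━┛██·█·█··┃  ┃       
      ┃█·····█··██·██·██···┃  ┃       
      ┃█······█···███······┃  ┃       
      ┃·███··███·████····█·┃  ┃       
      ┃···██···█··█··██·█··┃  ┃       
      ┃█····█········████··┃━━┛       
      ┃···█····████···███··┃          
      ┃·█············█·····┃          
      ┃█······████·██··█···┃          
      ┗━━━━━━━━━━━━━━━━━━━━┛          
                                      
                                      


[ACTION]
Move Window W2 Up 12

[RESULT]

                  ┃━━━━━━━━┓  ┃       
━━━━━━━━━━━━━━━━━━┛        ┃  ┃       
      ┠────────────────────┨  ┃       
      ┃Gen: 0              ┃  ┃       
      ┃··█··█··█······█·█··┃  ┃       
      ┃█·█·██····████···█·█┃  ┃       
      ┃█··█·····█████·█·█··┃  ┃       
      ┃█·····█··██·██·██···┃  ┃       
      ┃█······█···███······┃  ┃       
      ┃·███··███·████····█·┃  ┃       
      ┃···██···█··█··██·█··┃  ┃       
      ┃█····█········████··┃━━┛       
      ┃···█····████···███··┃          
      ┃·█············█·····┃          
      ┃█······████·██··█···┃          
      ┗━━━━━━━━━━━━━━━━━━━━┛          
                                      
                                      


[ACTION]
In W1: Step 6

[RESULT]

                  ┃━━━━━━━━┓  ┃       
━━━━━━━━━━━━━━━━━━┛        ┃  ┃       
      ┠────────────────────┨  ┃       
      ┃Gen: 6              ┃  ┃       
      ┃·█████········█···█·┃  ┃       
      ┃··█·█·█·······█····█┃  ┃       
      ┃█·█··········█······┃  ┃       
      ┃█··█·█········██····┃  ┃       
      ┃···█·██·······██····┃  ┃       
      ┃···█·██··█··········┃  ┃       
      ┃··██····█···██···██·┃  ┃       
      ┃···█·██···█·······█·┃━━┛       
      ┃··█··█····█···█····█┃          
      ┃·█·······█··█·█·····┃          
      ┃██····█··█···██·····┃          
      ┗━━━━━━━━━━━━━━━━━━━━┛          
                                      
                                      


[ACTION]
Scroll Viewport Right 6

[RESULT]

             ┃━━━━━━━━┓  ┃            
━━━━━━━━━━━━━┛        ┃  ┃            
 ┠────────────────────┨  ┃            
 ┃Gen: 6              ┃  ┃            
 ┃·█████········█···█·┃  ┃            
 ┃··█·█·█·······█····█┃  ┃            
 ┃█·█··········█······┃  ┃            
 ┃█··█·█········██····┃  ┃            
 ┃···█·██·······██····┃  ┃            
 ┃···█·██··█··········┃  ┃            
 ┃··██····█···██···██·┃  ┃            
 ┃···█·██···█·······█·┃━━┛            
 ┃··█··█····█···█····█┃               
 ┃·█·······█··█·█·····┃               
 ┃██····█··█···██·····┃               
 ┗━━━━━━━━━━━━━━━━━━━━┛               
                                      
                                      


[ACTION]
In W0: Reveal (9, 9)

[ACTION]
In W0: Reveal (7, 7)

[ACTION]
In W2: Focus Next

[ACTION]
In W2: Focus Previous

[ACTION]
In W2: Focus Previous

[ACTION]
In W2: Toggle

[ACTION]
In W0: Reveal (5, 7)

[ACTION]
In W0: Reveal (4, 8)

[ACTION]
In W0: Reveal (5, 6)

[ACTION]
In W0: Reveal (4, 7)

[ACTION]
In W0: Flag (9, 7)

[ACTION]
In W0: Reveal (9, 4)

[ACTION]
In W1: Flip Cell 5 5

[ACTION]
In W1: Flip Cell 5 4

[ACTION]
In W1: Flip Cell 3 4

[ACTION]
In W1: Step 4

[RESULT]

             ┃━━━━━━━━┓  ┃            
━━━━━━━━━━━━━┛        ┃  ┃            
 ┠────────────────────┨  ┃            
 ┃Gen: 10             ┃  ┃            
 ┃···██········█······┃  ┃            
 ┃··█··█······████····┃  ┃            
 ┃████···█···█····█···┃  ┃            
 ┃······██····██·██···┃  ┃            
 ┃··██····█····█···█··┃  ┃            
 ┃·····█··█·█·████··█·┃  ┃            
 ┃····███··█··███····█┃  ┃            
 ┃·████·██·█·····█·██·┃━━┛            
 ┃····█·█····██·······┃               
 ┃···██·█······█·█····┃               
 ┃····██·····███·█····┃               
 ┗━━━━━━━━━━━━━━━━━━━━┛               
                                      
                                      


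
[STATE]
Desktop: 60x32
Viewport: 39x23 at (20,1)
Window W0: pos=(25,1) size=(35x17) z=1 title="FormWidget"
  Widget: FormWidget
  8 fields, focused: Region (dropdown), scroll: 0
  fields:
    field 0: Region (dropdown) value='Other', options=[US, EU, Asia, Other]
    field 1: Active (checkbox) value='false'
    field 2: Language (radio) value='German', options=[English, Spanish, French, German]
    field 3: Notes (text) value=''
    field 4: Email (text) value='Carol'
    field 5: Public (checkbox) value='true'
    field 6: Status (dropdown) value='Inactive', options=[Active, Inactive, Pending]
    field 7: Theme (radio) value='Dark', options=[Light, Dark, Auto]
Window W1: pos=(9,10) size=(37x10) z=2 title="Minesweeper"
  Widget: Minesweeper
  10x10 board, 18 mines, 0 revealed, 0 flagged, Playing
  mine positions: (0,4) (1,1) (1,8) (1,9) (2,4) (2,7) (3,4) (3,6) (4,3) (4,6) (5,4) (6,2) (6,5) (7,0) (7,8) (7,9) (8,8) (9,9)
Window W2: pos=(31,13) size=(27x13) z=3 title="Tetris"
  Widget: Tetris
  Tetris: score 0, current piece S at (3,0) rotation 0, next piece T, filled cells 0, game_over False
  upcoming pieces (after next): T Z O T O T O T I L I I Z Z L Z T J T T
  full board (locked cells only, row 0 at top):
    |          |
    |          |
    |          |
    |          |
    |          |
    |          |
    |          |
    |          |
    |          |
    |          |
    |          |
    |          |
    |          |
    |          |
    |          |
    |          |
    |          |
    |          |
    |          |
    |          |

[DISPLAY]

     ┏━━━━━━━━━━━━━━━━━━━━━━━━━━━━━━━━━
     ┃ FormWidget                      
     ┠─────────────────────────────────
     ┃> Region:     [Other           ▼]
     ┃  Active:     [ ]                
     ┃  Language:   ( ) English  ( ) Sp
     ┃  Notes:      [                 ]
     ┃  Email:      [Carol            ]
     ┃  Public:     [x]                
━━━━━━━━━━━━━━━━━━━━━━━━━┓ive        ▼]
er                       ┃ght  (●) Dark
─────────────────────────┨             
           ┏━━━━━━━━━━━━━━━━━━━━━━━━━┓ 
           ┃ Tetris                  ┃ 
           ┠─────────────────────────┨ 
           ┃          │Next:         ┃ 
           ┃          │ ▒            ┃━
           ┃          │▒▒▒           ┃ 
━━━━━━━━━━━┃          │              ┃ 
           ┃          │              ┃ 
           ┃          │              ┃ 
           ┃          │Score:        ┃ 
           ┃          │0             ┃ 


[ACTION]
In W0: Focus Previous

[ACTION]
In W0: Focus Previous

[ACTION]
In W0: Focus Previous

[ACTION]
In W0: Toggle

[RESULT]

     ┏━━━━━━━━━━━━━━━━━━━━━━━━━━━━━━━━━
     ┃ FormWidget                      
     ┠─────────────────────────────────
     ┃  Region:     [Other           ▼]
     ┃  Active:     [ ]                
     ┃  Language:   ( ) English  ( ) Sp
     ┃  Notes:      [                 ]
     ┃  Email:      [Carol            ]
     ┃> Public:     [ ]                
━━━━━━━━━━━━━━━━━━━━━━━━━┓ive        ▼]
er                       ┃ght  (●) Dark
─────────────────────────┨             
           ┏━━━━━━━━━━━━━━━━━━━━━━━━━┓ 
           ┃ Tetris                  ┃ 
           ┠─────────────────────────┨ 
           ┃          │Next:         ┃ 
           ┃          │ ▒            ┃━
           ┃          │▒▒▒           ┃ 
━━━━━━━━━━━┃          │              ┃ 
           ┃          │              ┃ 
           ┃          │              ┃ 
           ┃          │Score:        ┃ 
           ┃          │0             ┃ 


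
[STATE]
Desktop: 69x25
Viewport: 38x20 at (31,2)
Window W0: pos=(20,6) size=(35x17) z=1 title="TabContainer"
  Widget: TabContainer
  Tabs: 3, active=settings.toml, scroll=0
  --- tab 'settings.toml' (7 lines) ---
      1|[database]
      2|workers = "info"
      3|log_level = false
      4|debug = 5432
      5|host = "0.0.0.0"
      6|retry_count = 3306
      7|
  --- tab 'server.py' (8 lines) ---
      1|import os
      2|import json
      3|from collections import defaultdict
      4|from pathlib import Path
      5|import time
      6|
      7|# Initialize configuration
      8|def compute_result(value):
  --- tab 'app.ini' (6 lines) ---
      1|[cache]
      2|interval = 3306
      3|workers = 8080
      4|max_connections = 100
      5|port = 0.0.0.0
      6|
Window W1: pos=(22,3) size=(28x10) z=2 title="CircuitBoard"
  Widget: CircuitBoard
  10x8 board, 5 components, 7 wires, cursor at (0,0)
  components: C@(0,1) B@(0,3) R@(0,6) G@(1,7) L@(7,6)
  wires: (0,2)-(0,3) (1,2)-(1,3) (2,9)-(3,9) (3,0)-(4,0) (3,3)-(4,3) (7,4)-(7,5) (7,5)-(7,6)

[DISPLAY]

                                      
━━━━━━━━━━━━━━━━━━┓                   
Board             ┃                   
──────────────────┨                   
 3 4 5 6 7 8 9    ┃━━━━┓              
C   · ─ B         ┃    ┃              
                  ┃────┨              
    · ─ ·         ┃app.┃              
                  ┃────┃              
                  ┃    ┃              
━━━━━━━━━━━━━━━━━━┛    ┃              
= false                ┃              
32                     ┃              
0.0.0"                 ┃              
t = 3306               ┃              
                       ┃              
                       ┃              
                       ┃              
                       ┃              
                       ┃              


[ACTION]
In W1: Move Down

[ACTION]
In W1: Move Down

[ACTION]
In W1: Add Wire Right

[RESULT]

                                      
━━━━━━━━━━━━━━━━━━┓                   
Board             ┃                   
──────────────────┨                   
 3 4 5 6 7 8 9    ┃━━━━┓              
C   · ─ B         ┃    ┃              
                  ┃────┨              
    · ─ ·         ┃app.┃              
                  ┃────┃              
·                 ┃    ┃              
━━━━━━━━━━━━━━━━━━┛    ┃              
= false                ┃              
32                     ┃              
0.0.0"                 ┃              
t = 3306               ┃              
                       ┃              
                       ┃              
                       ┃              
                       ┃              
                       ┃              


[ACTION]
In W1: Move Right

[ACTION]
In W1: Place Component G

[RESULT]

                                      
━━━━━━━━━━━━━━━━━━┓                   
Board             ┃                   
──────────────────┨                   
 3 4 5 6 7 8 9    ┃━━━━┓              
C   · ─ B         ┃    ┃              
                  ┃────┨              
    · ─ ·         ┃app.┃              
                  ┃────┃              
G]                ┃    ┃              
━━━━━━━━━━━━━━━━━━┛    ┃              
= false                ┃              
32                     ┃              
0.0.0"                 ┃              
t = 3306               ┃              
                       ┃              
                       ┃              
                       ┃              
                       ┃              
                       ┃              
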